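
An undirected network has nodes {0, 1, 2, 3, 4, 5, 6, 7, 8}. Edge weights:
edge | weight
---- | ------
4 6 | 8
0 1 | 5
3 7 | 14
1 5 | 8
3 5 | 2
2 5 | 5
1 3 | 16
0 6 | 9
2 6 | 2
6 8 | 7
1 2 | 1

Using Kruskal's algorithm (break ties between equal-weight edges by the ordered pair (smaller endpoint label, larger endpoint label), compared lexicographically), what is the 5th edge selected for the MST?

2-5

Sort edges by weight, then run Kruskal:
1 2 (1): add — endpoints in different components.
2 6 (2): add — endpoints in different components.
3 5 (2): add — endpoints in different components.
0 1 (5): add — endpoints in different components.
2 5 (5): add — endpoints in different components.
6 8 (7): add — endpoints in different components.
1 5 (8): skip — 1 and 5 already connected.
4 6 (8): add — endpoints in different components.
0 6 (9): skip — 0 and 6 already connected.
3 7 (14): add — endpoints in different components.
The 5th edge added is 2 5.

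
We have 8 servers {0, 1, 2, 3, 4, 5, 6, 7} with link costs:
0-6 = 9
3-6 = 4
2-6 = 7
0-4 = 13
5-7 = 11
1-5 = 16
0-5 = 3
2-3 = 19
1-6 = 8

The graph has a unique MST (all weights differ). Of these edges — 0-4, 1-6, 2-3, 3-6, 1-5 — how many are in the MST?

Sort edges by weight, then run Kruskal:
0-5 (3): add — endpoints in different components.
3-6 (4): add — endpoints in different components.
2-6 (7): add — endpoints in different components.
1-6 (8): add — endpoints in different components.
0-6 (9): add — endpoints in different components.
5-7 (11): add — endpoints in different components.
0-4 (13): add — endpoints in different components.
MST edge set: {0-5, 3-6, 2-6, 1-6, 0-6, 5-7, 0-4}.
Of the listed edges, {0-4, 1-6, 3-6} are in the MST → 3.

3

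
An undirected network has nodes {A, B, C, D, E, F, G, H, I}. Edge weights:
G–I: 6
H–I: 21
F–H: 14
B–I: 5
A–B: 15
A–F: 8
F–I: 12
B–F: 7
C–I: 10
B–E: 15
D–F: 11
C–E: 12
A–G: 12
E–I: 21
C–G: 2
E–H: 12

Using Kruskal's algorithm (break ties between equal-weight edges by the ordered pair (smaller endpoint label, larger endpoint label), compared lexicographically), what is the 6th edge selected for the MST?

Sort edges by weight, then run Kruskal:
C–G (2): add — endpoints in different components.
B–I (5): add — endpoints in different components.
G–I (6): add — endpoints in different components.
B–F (7): add — endpoints in different components.
A–F (8): add — endpoints in different components.
C–I (10): skip — C and I already connected.
D–F (11): add — endpoints in different components.
A–G (12): skip — A and G already connected.
C–E (12): add — endpoints in different components.
E–H (12): add — endpoints in different components.
The 6th edge added is D–F.

D-F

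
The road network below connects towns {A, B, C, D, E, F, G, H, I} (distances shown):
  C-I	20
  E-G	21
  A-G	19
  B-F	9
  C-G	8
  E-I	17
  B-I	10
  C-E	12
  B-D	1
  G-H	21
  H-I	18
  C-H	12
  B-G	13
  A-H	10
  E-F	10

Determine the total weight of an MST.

72

Kruskal's algorithm — process edges by increasing weight (ties by edge label):
B-D (1): add — endpoints in different components.
C-G (8): add — endpoints in different components.
B-F (9): add — endpoints in different components.
A-H (10): add — endpoints in different components.
B-I (10): add — endpoints in different components.
E-F (10): add — endpoints in different components.
C-E (12): add — endpoints in different components.
C-H (12): add — endpoints in different components.
MST edges: B-D, C-G, B-F, A-H, B-I, E-F, C-E, C-H; total weight 1+8+9+10+10+10+12+12 = 72.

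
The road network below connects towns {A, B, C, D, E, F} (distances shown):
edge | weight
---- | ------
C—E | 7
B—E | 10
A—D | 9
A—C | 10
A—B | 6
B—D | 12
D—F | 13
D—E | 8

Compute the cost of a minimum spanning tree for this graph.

43

Kruskal's algorithm — process edges by increasing weight (ties by edge label):
A—B (6): add — endpoints in different components.
C—E (7): add — endpoints in different components.
D—E (8): add — endpoints in different components.
A—D (9): add — endpoints in different components.
A—C (10): skip — A and C already connected.
B—E (10): skip — B and E already connected.
B—D (12): skip — B and D already connected.
D—F (13): add — endpoints in different components.
MST edges: A—B, C—E, D—E, A—D, D—F; total weight 6+7+8+9+13 = 43.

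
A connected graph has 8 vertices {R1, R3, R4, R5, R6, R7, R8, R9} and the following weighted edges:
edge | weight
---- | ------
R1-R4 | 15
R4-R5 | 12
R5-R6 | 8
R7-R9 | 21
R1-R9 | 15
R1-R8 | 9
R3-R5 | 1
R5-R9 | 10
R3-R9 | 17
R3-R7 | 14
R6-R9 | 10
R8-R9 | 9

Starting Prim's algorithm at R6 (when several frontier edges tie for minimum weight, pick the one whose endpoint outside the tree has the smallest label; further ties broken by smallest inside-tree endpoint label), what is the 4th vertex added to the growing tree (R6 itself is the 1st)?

Prim's algorithm from R6:
Step 1: cheapest edge leaving the tree is R5-R6 (8); add R5.
Step 2: cheapest edge leaving the tree is R3-R5 (1); add R3.
Step 3: cheapest edge leaving the tree is R5-R9 (10); add R9.
Step 4: cheapest edge leaving the tree is R8-R9 (9); add R8.
Step 5: cheapest edge leaving the tree is R1-R8 (9); add R1.
Step 6: cheapest edge leaving the tree is R4-R5 (12); add R4.
Step 7: cheapest edge leaving the tree is R3-R7 (14); add R7.
Vertex order: R6, R5, R3, R9, R8, R1, R4, R7. The 4th vertex is R9.

R9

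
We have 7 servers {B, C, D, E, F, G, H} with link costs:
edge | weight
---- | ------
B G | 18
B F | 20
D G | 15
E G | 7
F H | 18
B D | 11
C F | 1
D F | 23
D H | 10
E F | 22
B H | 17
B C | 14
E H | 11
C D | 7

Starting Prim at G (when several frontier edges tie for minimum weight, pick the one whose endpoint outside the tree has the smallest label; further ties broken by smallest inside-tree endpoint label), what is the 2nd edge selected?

E-H

Grow the tree from G using Prim:
Step 1: frontier [E G 7, D G 15, B G 18] → take E G (7); add E.
Step 2: frontier [E H 11, E F 22, D G 15, B G 18] → take E H (11); add H.
Step 3: frontier [E F 22, D G 15, B G 18, D H 10, B H 17, F H 18] → take D H (10); add D.
Step 4: frontier [C D 7, B D 11, D F 23, E F 22, B G 18, B H 17, F H 18] → take C D (7); add C.
Step 5: frontier [C F 1, B C 14, B D 11, D F 23, E F 22, B G 18, B H 17, F H 18] → take C F (1); add F.
Step 6: frontier [B C 14, B D 11, B F 20, B G 18, B H 17] → take B D (11); add B.
The 2nd edge added is E H.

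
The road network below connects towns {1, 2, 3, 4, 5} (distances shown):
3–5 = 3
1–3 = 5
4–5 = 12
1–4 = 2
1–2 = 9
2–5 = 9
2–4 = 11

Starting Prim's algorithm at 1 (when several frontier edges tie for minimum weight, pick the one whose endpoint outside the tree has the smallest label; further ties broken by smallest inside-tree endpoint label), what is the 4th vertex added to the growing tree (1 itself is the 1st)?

5

Grow the tree from 1 using Prim:
Step 1: cheapest edge leaving the tree is 1–4 (2); add 4.
Step 2: cheapest edge leaving the tree is 1–3 (5); add 3.
Step 3: cheapest edge leaving the tree is 3–5 (3); add 5.
Step 4: cheapest edge leaving the tree is 1–2 (9); add 2.
Vertex order: 1, 4, 3, 5, 2. The 4th vertex is 5.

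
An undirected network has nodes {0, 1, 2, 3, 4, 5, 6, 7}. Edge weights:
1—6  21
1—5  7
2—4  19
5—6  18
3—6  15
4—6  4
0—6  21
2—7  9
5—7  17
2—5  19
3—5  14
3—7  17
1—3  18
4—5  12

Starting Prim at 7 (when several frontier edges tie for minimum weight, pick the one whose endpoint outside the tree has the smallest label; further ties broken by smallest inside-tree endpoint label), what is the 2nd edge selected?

Prim's algorithm from 7:
Step 1: frontier [2—7 9, 3—7 17, 5—7 17] → take 2—7 (9); add 2.
Step 2: frontier [2—4 19, 2—5 19, 3—7 17, 5—7 17] → take 3—7 (17); add 3.
Step 3: frontier [2—4 19, 2—5 19, 3—5 14, 3—6 15, 1—3 18, 5—7 17] → take 3—5 (14); add 5.
Step 4: frontier [2—4 19, 3—6 15, 1—3 18, 1—5 7, 4—5 12, 5—6 18] → take 1—5 (7); add 1.
Step 5: frontier [1—6 21, 2—4 19, 3—6 15, 4—5 12, 5—6 18] → take 4—5 (12); add 4.
Step 6: frontier [1—6 21, 3—6 15, 4—6 4, 5—6 18] → take 4—6 (4); add 6.
Step 7: frontier [0—6 21] → take 0—6 (21); add 0.
The 2nd edge added is 3—7.

3-7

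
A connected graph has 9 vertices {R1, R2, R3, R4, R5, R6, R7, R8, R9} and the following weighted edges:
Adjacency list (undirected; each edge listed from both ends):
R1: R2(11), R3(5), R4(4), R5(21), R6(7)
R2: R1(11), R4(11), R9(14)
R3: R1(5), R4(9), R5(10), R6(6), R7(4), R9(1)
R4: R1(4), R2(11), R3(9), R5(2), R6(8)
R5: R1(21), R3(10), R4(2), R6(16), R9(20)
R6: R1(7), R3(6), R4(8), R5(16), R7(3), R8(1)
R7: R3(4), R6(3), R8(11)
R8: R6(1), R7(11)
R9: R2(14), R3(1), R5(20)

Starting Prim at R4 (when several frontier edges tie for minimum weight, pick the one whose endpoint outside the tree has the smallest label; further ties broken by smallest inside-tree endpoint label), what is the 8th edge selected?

Grow the tree from R4 using Prim:
Step 1: cheapest edge leaving the tree is R4-R5 (2); add R5.
Step 2: cheapest edge leaving the tree is R1-R4 (4); add R1.
Step 3: cheapest edge leaving the tree is R1-R3 (5); add R3.
Step 4: cheapest edge leaving the tree is R3-R9 (1); add R9.
Step 5: cheapest edge leaving the tree is R3-R7 (4); add R7.
Step 6: cheapest edge leaving the tree is R6-R7 (3); add R6.
Step 7: cheapest edge leaving the tree is R6-R8 (1); add R8.
Step 8: cheapest edge leaving the tree is R1-R2 (11); add R2.
The 8th edge added is R1-R2.

R1-R2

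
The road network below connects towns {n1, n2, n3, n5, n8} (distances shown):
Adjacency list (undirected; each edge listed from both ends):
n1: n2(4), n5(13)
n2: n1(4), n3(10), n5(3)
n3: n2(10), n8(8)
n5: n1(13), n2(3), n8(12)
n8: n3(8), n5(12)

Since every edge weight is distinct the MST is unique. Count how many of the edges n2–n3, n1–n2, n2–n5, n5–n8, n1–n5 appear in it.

3

Sort edges by weight, then run Kruskal:
n2–n5 (3): add — endpoints in different components.
n1–n2 (4): add — endpoints in different components.
n3–n8 (8): add — endpoints in different components.
n2–n3 (10): add — endpoints in different components.
MST edge set: {n2–n5, n1–n2, n3–n8, n2–n3}.
Of the listed edges, {n2–n3, n1–n2, n2–n5} are in the MST → 3.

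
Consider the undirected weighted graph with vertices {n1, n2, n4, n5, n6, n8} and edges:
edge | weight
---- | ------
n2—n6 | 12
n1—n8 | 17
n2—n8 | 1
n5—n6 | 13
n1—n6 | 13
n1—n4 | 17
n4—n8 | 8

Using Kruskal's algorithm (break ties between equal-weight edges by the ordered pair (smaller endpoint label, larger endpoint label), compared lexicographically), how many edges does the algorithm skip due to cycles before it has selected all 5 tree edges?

Sort edges by weight, then run Kruskal:
n2—n8 (1): add — endpoints in different components.
n4—n8 (8): add — endpoints in different components.
n2—n6 (12): add — endpoints in different components.
n1—n6 (13): add — endpoints in different components.
n5—n6 (13): add — endpoints in different components.
Edges rejected before the tree was complete: 0.

0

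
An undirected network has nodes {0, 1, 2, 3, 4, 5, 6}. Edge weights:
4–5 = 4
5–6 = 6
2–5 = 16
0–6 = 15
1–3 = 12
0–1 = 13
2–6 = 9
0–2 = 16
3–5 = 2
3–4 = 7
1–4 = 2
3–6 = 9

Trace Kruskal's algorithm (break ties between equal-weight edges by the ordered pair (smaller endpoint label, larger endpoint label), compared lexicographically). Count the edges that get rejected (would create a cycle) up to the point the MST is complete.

3

Kruskal: consider edges lightest-first.
1–4 (2): add — endpoints in different components.
3–5 (2): add — endpoints in different components.
4–5 (4): add — endpoints in different components.
5–6 (6): add — endpoints in different components.
3–4 (7): skip — 3 and 4 already connected.
2–6 (9): add — endpoints in different components.
3–6 (9): skip — 3 and 6 already connected.
1–3 (12): skip — 1 and 3 already connected.
0–1 (13): add — endpoints in different components.
Edges rejected before the tree was complete: 3.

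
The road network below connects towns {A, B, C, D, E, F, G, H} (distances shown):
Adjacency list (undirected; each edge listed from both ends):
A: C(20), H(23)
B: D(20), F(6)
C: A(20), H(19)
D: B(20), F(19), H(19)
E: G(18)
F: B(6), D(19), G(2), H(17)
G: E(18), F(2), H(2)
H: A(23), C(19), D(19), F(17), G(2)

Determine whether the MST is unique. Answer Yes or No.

Kruskal's algorithm — process edges by increasing weight (ties by edge label):
F—G (2): add — endpoints in different components.
G—H (2): add — endpoints in different components.
B—F (6): add — endpoints in different components.
F—H (17): skip — F and H already connected.
E—G (18): add — endpoints in different components.
C—H (19): add — endpoints in different components.
D—F (19): add — endpoints in different components.
D—H (19): skip — D and H already connected.
A—C (20): add — endpoints in different components.
Non-tree edge D—H has weight 19, equal to the heaviest edge on its tree cycle — swapping gives another MST of the same weight. Not unique.

No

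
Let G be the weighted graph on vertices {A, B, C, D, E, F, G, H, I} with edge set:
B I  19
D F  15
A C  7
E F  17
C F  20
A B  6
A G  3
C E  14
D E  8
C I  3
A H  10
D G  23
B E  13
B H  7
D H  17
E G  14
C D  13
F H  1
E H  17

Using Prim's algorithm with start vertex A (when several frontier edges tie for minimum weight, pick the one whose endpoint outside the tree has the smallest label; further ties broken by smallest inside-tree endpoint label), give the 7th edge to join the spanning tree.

Prim's algorithm from A:
Step 1: cheapest edge leaving the tree is A G (3); add G.
Step 2: cheapest edge leaving the tree is A B (6); add B.
Step 3: cheapest edge leaving the tree is A C (7); add C.
Step 4: cheapest edge leaving the tree is C I (3); add I.
Step 5: cheapest edge leaving the tree is B H (7); add H.
Step 6: cheapest edge leaving the tree is F H (1); add F.
Step 7: cheapest edge leaving the tree is C D (13); add D.
Step 8: cheapest edge leaving the tree is D E (8); add E.
The 7th edge added is C D.

C-D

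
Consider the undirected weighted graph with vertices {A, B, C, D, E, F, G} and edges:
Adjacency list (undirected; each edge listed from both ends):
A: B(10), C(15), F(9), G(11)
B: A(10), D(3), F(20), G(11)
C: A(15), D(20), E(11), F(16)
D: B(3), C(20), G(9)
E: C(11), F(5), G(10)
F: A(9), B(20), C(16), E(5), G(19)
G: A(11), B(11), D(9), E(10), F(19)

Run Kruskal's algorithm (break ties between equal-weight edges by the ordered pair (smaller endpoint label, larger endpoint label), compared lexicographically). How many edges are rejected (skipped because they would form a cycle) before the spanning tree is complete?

3

Kruskal: consider edges lightest-first.
B–D (3): add. Components now {A} {B,D} {C} {E} {F} {G}
E–F (5): add. Components now {A} {B,D} {C} {E,F} {G}
A–F (9): add. Components now {A,E,F} {B,D} {C} {G}
D–G (9): add. Components now {A,E,F} {B,D,G} {C}
A–B (10): add. Components now {A,B,D,E,F,G} {C}
E–G (10): skip — E and G already connected.
A–G (11): skip — A and G already connected.
B–G (11): skip — B and G already connected.
C–E (11): add. Components now {A,B,C,D,E,F,G}
Edges rejected before the tree was complete: 3.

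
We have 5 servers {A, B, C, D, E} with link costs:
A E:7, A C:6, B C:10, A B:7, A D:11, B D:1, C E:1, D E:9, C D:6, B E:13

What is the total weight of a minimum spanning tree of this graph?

14

Grow the tree from E using Prim:
Step 1: frontier [C E 1, A E 7, D E 9, B E 13] → take C E (1); add C.
Step 2: frontier [A C 6, C D 6, B C 10, A E 7, D E 9, B E 13] → take A C (6); add A.
Step 3: frontier [A B 7, A D 11, C D 6, B C 10, D E 9, B E 13] → take C D (6); add D.
Step 4: frontier [A B 7, B C 10, B D 1, B E 13] → take B D (1); add B.
MST edges: C E, A C, C D, B D; total weight 1+6+6+1 = 14.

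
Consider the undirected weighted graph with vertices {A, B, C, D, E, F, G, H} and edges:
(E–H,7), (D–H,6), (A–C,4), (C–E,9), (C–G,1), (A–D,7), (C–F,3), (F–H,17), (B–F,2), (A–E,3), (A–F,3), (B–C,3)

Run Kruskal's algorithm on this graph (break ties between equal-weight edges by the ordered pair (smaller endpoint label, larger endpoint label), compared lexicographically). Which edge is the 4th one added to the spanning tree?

Kruskal: consider edges lightest-first.
C–G (1): add — endpoints in different components.
B–F (2): add — endpoints in different components.
A–E (3): add — endpoints in different components.
A–F (3): add — endpoints in different components.
B–C (3): add — endpoints in different components.
C–F (3): skip — C and F already connected.
A–C (4): skip — A and C already connected.
D–H (6): add — endpoints in different components.
A–D (7): add — endpoints in different components.
The 4th edge added is A–F.

A-F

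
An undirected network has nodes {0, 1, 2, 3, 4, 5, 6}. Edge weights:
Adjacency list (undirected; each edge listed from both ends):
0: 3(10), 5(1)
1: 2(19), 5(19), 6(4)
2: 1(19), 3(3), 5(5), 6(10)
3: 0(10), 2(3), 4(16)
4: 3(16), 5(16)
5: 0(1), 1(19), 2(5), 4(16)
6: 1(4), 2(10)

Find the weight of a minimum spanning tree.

Grow the tree from 5 using Prim:
Step 1: frontier [0-5 1, 2-5 5, 4-5 16, 1-5 19] → take 0-5 (1); add 0.
Step 2: frontier [0-3 10, 2-5 5, 4-5 16, 1-5 19] → take 2-5 (5); add 2.
Step 3: frontier [0-3 10, 2-3 3, 2-6 10, 1-2 19, 4-5 16, 1-5 19] → take 2-3 (3); add 3.
Step 4: frontier [2-6 10, 1-2 19, 3-4 16, 4-5 16, 1-5 19] → take 2-6 (10); add 6.
Step 5: frontier [1-2 19, 3-4 16, 4-5 16, 1-5 19, 1-6 4] → take 1-6 (4); add 1.
Step 6: frontier [3-4 16, 4-5 16] → take 3-4 (16); add 4.
MST edges: 0-5, 2-5, 2-3, 2-6, 1-6, 3-4; total weight 1+5+3+10+4+16 = 39.

39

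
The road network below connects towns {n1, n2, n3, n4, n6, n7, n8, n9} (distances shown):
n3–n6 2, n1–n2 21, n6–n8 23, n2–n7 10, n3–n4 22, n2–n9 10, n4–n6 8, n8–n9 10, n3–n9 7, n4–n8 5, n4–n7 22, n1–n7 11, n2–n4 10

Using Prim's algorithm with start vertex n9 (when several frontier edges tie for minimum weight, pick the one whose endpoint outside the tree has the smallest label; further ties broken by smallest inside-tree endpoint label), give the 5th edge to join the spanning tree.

n2-n4

Grow the tree from n9 using Prim:
Step 1: frontier [n3–n9 7, n2–n9 10, n8–n9 10] → take n3–n9 (7); add n3.
Step 2: frontier [n3–n6 2, n3–n4 22, n2–n9 10, n8–n9 10] → take n3–n6 (2); add n6.
Step 3: frontier [n3–n4 22, n4–n6 8, n6–n8 23, n2–n9 10, n8–n9 10] → take n4–n6 (8); add n4.
Step 4: frontier [n4–n8 5, n2–n4 10, n4–n7 22, n6–n8 23, n2–n9 10, n8–n9 10] → take n4–n8 (5); add n8.
Step 5: frontier [n2–n4 10, n4–n7 22, n2–n9 10] → take n2–n4 (10); add n2.
Step 6: frontier [n2–n7 10, n1–n2 21, n4–n7 22] → take n2–n7 (10); add n7.
Step 7: frontier [n1–n2 21, n1–n7 11] → take n1–n7 (11); add n1.
The 5th edge added is n2–n4.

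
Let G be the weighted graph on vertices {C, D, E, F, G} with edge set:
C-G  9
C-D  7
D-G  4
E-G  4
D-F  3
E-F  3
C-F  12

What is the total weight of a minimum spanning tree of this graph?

Kruskal: consider edges lightest-first.
D-F (3): add. Components now {C} {D,F} {E} {G}
E-F (3): add. Components now {C} {D,E,F} {G}
D-G (4): add. Components now {C} {D,E,F,G}
E-G (4): skip — E and G already connected.
C-D (7): add. Components now {C,D,E,F,G}
MST edges: D-F, E-F, D-G, C-D; total weight 3+3+4+7 = 17.

17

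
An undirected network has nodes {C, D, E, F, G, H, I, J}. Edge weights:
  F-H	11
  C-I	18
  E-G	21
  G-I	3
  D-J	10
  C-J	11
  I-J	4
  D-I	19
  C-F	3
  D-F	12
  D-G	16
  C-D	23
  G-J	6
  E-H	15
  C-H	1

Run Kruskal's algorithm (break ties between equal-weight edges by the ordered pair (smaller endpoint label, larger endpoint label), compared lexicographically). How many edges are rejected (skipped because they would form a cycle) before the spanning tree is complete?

3

Kruskal's algorithm — process edges by increasing weight (ties by edge label):
C-H (1): add — endpoints in different components.
C-F (3): add — endpoints in different components.
G-I (3): add — endpoints in different components.
I-J (4): add — endpoints in different components.
G-J (6): skip — G and J already connected.
D-J (10): add — endpoints in different components.
C-J (11): add — endpoints in different components.
F-H (11): skip — F and H already connected.
D-F (12): skip — D and F already connected.
E-H (15): add — endpoints in different components.
Edges rejected before the tree was complete: 3.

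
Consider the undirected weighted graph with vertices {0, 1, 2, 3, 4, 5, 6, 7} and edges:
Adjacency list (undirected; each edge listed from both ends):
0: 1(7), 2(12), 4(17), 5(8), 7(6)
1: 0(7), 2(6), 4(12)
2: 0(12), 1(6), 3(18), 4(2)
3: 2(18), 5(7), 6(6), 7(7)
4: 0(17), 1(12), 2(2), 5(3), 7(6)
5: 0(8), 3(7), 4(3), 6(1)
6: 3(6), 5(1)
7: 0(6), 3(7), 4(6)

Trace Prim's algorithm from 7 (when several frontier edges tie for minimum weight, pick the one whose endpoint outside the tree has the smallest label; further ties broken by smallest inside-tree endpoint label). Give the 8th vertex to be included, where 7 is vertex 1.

3

Prim, starting at 7.
Step 1: cheapest edge leaving the tree is 0–7 (6); add 0.
Step 2: cheapest edge leaving the tree is 4–7 (6); add 4.
Step 3: cheapest edge leaving the tree is 2–4 (2); add 2.
Step 4: cheapest edge leaving the tree is 4–5 (3); add 5.
Step 5: cheapest edge leaving the tree is 5–6 (1); add 6.
Step 6: cheapest edge leaving the tree is 1–2 (6); add 1.
Step 7: cheapest edge leaving the tree is 3–6 (6); add 3.
Vertex order: 7, 0, 4, 2, 5, 6, 1, 3. The 8th vertex is 3.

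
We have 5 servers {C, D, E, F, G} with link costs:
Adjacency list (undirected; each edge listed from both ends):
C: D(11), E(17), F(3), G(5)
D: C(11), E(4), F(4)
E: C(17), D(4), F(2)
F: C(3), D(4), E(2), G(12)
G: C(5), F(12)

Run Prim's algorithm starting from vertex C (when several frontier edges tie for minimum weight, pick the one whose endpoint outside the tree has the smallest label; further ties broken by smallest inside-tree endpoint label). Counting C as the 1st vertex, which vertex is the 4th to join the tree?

Grow the tree from C using Prim:
Step 1: frontier [C—F 3, C—G 5, C—D 11, C—E 17] → take C—F (3); add F.
Step 2: frontier [C—G 5, C—D 11, C—E 17, E—F 2, D—F 4, F—G 12] → take E—F (2); add E.
Step 3: frontier [C—G 5, C—D 11, D—E 4, D—F 4, F—G 12] → take D—E (4); add D.
Step 4: frontier [C—G 5, F—G 12] → take C—G (5); add G.
Vertex order: C, F, E, D, G. The 4th vertex is D.

D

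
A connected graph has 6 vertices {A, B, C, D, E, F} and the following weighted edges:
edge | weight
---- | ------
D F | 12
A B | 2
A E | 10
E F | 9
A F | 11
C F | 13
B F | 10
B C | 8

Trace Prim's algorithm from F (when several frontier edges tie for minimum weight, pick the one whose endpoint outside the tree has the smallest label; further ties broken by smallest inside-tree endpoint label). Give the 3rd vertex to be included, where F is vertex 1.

Prim, starting at F.
Step 1: cheapest edge leaving the tree is E F (9); add E.
Step 2: cheapest edge leaving the tree is A E (10); add A.
Step 3: cheapest edge leaving the tree is A B (2); add B.
Step 4: cheapest edge leaving the tree is B C (8); add C.
Step 5: cheapest edge leaving the tree is D F (12); add D.
Vertex order: F, E, A, B, C, D. The 3rd vertex is A.

A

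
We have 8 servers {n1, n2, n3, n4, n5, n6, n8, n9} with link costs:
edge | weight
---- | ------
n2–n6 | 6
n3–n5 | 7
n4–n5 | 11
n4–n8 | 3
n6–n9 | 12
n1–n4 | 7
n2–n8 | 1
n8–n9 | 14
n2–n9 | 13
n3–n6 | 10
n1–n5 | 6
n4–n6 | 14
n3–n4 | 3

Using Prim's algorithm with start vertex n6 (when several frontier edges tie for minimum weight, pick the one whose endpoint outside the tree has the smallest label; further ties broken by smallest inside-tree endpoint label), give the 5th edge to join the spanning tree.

Grow the tree from n6 using Prim:
Step 1: cheapest edge leaving the tree is n2–n6 (6); add n2.
Step 2: cheapest edge leaving the tree is n2–n8 (1); add n8.
Step 3: cheapest edge leaving the tree is n4–n8 (3); add n4.
Step 4: cheapest edge leaving the tree is n3–n4 (3); add n3.
Step 5: cheapest edge leaving the tree is n1–n4 (7); add n1.
Step 6: cheapest edge leaving the tree is n1–n5 (6); add n5.
Step 7: cheapest edge leaving the tree is n6–n9 (12); add n9.
The 5th edge added is n1–n4.

n1-n4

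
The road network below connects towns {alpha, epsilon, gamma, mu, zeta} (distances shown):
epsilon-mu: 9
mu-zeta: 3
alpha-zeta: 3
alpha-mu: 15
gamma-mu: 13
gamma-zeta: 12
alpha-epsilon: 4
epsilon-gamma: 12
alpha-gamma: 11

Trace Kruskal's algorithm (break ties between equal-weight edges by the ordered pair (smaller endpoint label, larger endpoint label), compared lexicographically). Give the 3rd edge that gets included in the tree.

alpha-epsilon

Kruskal: consider edges lightest-first.
alpha-zeta (3): add. Components now {epsilon} {alpha,zeta} {mu} {gamma}
mu-zeta (3): add. Components now {epsilon} {alpha,mu,zeta} {gamma}
alpha-epsilon (4): add. Components now {alpha,epsilon,mu,zeta} {gamma}
epsilon-mu (9): skip — epsilon and mu already connected.
alpha-gamma (11): add. Components now {alpha,epsilon,gamma,mu,zeta}
The 3rd edge added is alpha-epsilon.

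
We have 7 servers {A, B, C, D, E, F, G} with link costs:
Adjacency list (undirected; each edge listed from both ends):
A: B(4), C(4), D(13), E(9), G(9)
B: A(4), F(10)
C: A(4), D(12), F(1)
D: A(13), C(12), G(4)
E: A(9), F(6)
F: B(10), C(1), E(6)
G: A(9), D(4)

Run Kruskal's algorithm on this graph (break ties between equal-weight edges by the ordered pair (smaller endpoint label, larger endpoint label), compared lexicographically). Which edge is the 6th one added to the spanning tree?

Kruskal: consider edges lightest-first.
C–F (1): add. Components now {A} {B} {C,F} {D} {E} {G}
A–B (4): add. Components now {A,B} {C,F} {D} {E} {G}
A–C (4): add. Components now {A,B,C,F} {D} {E} {G}
D–G (4): add. Components now {A,B,C,F} {D,G} {E}
E–F (6): add. Components now {A,B,C,E,F} {D,G}
A–E (9): skip — A and E already connected.
A–G (9): add. Components now {A,B,C,D,E,F,G}
The 6th edge added is A–G.

A-G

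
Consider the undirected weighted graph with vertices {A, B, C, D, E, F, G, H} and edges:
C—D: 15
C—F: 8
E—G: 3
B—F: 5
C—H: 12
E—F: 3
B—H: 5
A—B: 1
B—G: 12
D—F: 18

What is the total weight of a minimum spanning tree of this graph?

Prim, starting at C.
Step 1: cheapest edge leaving the tree is C—F (8); add F.
Step 2: cheapest edge leaving the tree is E—F (3); add E.
Step 3: cheapest edge leaving the tree is E—G (3); add G.
Step 4: cheapest edge leaving the tree is B—F (5); add B.
Step 5: cheapest edge leaving the tree is A—B (1); add A.
Step 6: cheapest edge leaving the tree is B—H (5); add H.
Step 7: cheapest edge leaving the tree is C—D (15); add D.
MST edges: C—F, E—F, E—G, B—F, A—B, B—H, C—D; total weight 8+3+3+5+1+5+15 = 40.

40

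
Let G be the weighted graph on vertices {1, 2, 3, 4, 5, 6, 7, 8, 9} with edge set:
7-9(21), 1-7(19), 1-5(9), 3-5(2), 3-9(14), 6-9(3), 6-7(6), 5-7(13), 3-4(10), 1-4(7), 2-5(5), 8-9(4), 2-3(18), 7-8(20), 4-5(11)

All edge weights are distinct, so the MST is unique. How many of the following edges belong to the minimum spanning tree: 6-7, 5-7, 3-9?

Sort edges by weight, then run Kruskal:
3-5 (2): add — endpoints in different components.
6-9 (3): add — endpoints in different components.
8-9 (4): add — endpoints in different components.
2-5 (5): add — endpoints in different components.
6-7 (6): add — endpoints in different components.
1-4 (7): add — endpoints in different components.
1-5 (9): add — endpoints in different components.
3-4 (10): skip — 3 and 4 already connected.
4-5 (11): skip — 4 and 5 already connected.
5-7 (13): add — endpoints in different components.
MST edge set: {3-5, 6-9, 8-9, 2-5, 6-7, 1-4, 1-5, 5-7}.
Of the listed edges, {6-7, 5-7} are in the MST → 2.

2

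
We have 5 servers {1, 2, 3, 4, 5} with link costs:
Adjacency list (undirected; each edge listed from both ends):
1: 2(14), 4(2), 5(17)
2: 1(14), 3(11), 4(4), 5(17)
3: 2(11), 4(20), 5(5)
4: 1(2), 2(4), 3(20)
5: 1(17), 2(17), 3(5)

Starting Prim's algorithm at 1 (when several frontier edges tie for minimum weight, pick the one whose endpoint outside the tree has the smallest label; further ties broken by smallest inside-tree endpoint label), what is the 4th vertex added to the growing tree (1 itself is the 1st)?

Grow the tree from 1 using Prim:
Step 1: cheapest edge leaving the tree is 1-4 (2); add 4.
Step 2: cheapest edge leaving the tree is 2-4 (4); add 2.
Step 3: cheapest edge leaving the tree is 2-3 (11); add 3.
Step 4: cheapest edge leaving the tree is 3-5 (5); add 5.
Vertex order: 1, 4, 2, 3, 5. The 4th vertex is 3.

3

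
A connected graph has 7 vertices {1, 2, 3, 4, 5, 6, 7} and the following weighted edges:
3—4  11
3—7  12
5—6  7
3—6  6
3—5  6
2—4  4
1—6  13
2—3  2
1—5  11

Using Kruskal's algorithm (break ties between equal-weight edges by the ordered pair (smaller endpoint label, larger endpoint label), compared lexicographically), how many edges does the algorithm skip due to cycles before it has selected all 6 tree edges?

2

Sort edges by weight, then run Kruskal:
2—3 (2): add — endpoints in different components.
2—4 (4): add — endpoints in different components.
3—5 (6): add — endpoints in different components.
3—6 (6): add — endpoints in different components.
5—6 (7): skip — 5 and 6 already connected.
1—5 (11): add — endpoints in different components.
3—4 (11): skip — 3 and 4 already connected.
3—7 (12): add — endpoints in different components.
Edges rejected before the tree was complete: 2.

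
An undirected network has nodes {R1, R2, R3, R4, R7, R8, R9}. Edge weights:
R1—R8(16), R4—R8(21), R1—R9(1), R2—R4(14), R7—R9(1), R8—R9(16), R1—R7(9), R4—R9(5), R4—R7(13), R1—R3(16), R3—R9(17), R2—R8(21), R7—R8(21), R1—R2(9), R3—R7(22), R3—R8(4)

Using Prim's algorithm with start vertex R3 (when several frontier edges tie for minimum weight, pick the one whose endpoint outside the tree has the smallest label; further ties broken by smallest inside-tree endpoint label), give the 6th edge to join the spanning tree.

Grow the tree from R3 using Prim:
Step 1: cheapest edge leaving the tree is R3—R8 (4); add R8.
Step 2: cheapest edge leaving the tree is R1—R3 (16); add R1.
Step 3: cheapest edge leaving the tree is R1—R9 (1); add R9.
Step 4: cheapest edge leaving the tree is R7—R9 (1); add R7.
Step 5: cheapest edge leaving the tree is R4—R9 (5); add R4.
Step 6: cheapest edge leaving the tree is R1—R2 (9); add R2.
The 6th edge added is R1—R2.

R1-R2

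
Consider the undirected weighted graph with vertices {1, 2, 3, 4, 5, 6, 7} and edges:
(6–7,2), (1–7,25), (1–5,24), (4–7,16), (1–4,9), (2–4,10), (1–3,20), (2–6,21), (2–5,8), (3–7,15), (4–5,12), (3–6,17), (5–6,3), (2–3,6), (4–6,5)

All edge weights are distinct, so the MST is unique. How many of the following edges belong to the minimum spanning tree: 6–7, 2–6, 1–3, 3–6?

Kruskal: consider edges lightest-first.
6–7 (2): add. Components now {1} {2} {3} {4} {5} {6,7}
5–6 (3): add. Components now {1} {2} {3} {4} {5,6,7}
4–6 (5): add. Components now {1} {2} {3} {4,5,6,7}
2–3 (6): add. Components now {1} {2,3} {4,5,6,7}
2–5 (8): add. Components now {1} {2,3,4,5,6,7}
1–4 (9): add. Components now {1,2,3,4,5,6,7}
MST edge set: {6–7, 5–6, 4–6, 2–3, 2–5, 1–4}.
Of the listed edges, {6–7} are in the MST → 1.

1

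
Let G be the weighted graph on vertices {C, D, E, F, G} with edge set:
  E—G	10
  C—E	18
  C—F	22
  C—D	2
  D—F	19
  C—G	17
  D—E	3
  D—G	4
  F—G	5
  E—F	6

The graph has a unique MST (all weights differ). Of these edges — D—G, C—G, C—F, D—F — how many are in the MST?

1

Kruskal: consider edges lightest-first.
C—D (2): add. Components now {C,D} {E} {F} {G}
D—E (3): add. Components now {C,D,E} {F} {G}
D—G (4): add. Components now {C,D,E,G} {F}
F—G (5): add. Components now {C,D,E,F,G}
MST edge set: {C—D, D—E, D—G, F—G}.
Of the listed edges, {D—G} are in the MST → 1.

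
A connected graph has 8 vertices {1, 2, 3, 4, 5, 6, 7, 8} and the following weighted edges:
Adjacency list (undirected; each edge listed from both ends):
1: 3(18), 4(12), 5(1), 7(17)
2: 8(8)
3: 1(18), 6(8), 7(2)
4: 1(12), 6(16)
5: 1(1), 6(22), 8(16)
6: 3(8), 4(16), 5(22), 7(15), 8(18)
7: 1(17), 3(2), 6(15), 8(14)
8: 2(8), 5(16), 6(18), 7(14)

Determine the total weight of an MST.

Sort edges by weight, then run Kruskal:
1-5 (1): add — endpoints in different components.
3-7 (2): add — endpoints in different components.
2-8 (8): add — endpoints in different components.
3-6 (8): add — endpoints in different components.
1-4 (12): add — endpoints in different components.
7-8 (14): add — endpoints in different components.
6-7 (15): skip — 6 and 7 already connected.
4-6 (16): add — endpoints in different components.
MST edges: 1-5, 3-7, 2-8, 3-6, 1-4, 7-8, 4-6; total weight 1+2+8+8+12+14+16 = 61.

61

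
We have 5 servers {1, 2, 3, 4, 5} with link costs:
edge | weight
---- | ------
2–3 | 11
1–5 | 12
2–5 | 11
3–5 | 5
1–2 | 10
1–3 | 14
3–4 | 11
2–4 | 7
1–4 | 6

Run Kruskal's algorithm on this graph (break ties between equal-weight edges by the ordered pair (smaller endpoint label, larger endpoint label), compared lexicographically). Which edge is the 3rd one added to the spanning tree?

Kruskal: consider edges lightest-first.
3–5 (5): add — endpoints in different components.
1–4 (6): add — endpoints in different components.
2–4 (7): add — endpoints in different components.
1–2 (10): skip — 1 and 2 already connected.
2–3 (11): add — endpoints in different components.
The 3rd edge added is 2–4.

2-4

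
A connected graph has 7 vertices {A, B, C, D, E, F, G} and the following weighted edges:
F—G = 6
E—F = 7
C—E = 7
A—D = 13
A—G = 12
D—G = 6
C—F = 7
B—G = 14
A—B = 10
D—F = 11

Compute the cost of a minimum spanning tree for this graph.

48

Kruskal: consider edges lightest-first.
D—G (6): add — endpoints in different components.
F—G (6): add — endpoints in different components.
C—E (7): add — endpoints in different components.
C—F (7): add — endpoints in different components.
E—F (7): skip — E and F already connected.
A—B (10): add — endpoints in different components.
D—F (11): skip — D and F already connected.
A—G (12): add — endpoints in different components.
MST edges: D—G, F—G, C—E, C—F, A—B, A—G; total weight 6+6+7+7+10+12 = 48.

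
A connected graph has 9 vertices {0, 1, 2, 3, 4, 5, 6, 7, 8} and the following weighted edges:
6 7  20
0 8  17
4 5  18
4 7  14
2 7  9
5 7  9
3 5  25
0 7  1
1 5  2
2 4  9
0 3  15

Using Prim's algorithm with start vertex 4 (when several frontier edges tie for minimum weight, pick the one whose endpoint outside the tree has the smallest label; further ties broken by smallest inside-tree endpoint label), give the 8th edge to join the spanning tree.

6-7

Grow the tree from 4 using Prim:
Step 1: cheapest edge leaving the tree is 2 4 (9); add 2.
Step 2: cheapest edge leaving the tree is 2 7 (9); add 7.
Step 3: cheapest edge leaving the tree is 0 7 (1); add 0.
Step 4: cheapest edge leaving the tree is 5 7 (9); add 5.
Step 5: cheapest edge leaving the tree is 1 5 (2); add 1.
Step 6: cheapest edge leaving the tree is 0 3 (15); add 3.
Step 7: cheapest edge leaving the tree is 0 8 (17); add 8.
Step 8: cheapest edge leaving the tree is 6 7 (20); add 6.
The 8th edge added is 6 7.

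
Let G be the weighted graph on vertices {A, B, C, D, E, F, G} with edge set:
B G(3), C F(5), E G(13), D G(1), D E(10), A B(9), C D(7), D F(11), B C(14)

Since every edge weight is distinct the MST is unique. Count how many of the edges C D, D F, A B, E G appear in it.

Kruskal's algorithm — process edges by increasing weight (ties by edge label):
D G (1): add — endpoints in different components.
B G (3): add — endpoints in different components.
C F (5): add — endpoints in different components.
C D (7): add — endpoints in different components.
A B (9): add — endpoints in different components.
D E (10): add — endpoints in different components.
MST edge set: {D G, B G, C F, C D, A B, D E}.
Of the listed edges, {C D, A B} are in the MST → 2.

2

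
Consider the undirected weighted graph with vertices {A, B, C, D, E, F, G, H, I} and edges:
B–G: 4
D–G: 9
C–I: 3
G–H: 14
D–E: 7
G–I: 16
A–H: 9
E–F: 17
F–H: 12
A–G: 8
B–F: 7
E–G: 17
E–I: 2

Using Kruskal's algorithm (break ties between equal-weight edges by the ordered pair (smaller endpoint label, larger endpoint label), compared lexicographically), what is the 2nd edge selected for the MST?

Sort edges by weight, then run Kruskal:
E–I (2): add — endpoints in different components.
C–I (3): add — endpoints in different components.
B–G (4): add — endpoints in different components.
B–F (7): add — endpoints in different components.
D–E (7): add — endpoints in different components.
A–G (8): add — endpoints in different components.
A–H (9): add — endpoints in different components.
D–G (9): add — endpoints in different components.
The 2nd edge added is C–I.

C-I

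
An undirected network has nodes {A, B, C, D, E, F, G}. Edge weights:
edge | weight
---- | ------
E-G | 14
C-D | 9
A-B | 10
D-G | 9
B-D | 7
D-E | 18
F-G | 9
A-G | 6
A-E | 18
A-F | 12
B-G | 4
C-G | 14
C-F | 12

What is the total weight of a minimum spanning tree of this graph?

Prim, starting at A.
Step 1: frontier [A-G 6, A-B 10, A-F 12, A-E 18] → take A-G (6); add G.
Step 2: frontier [A-B 10, A-F 12, A-E 18, B-G 4, D-G 9, F-G 9, C-G 14, E-G 14] → take B-G (4); add B.
Step 3: frontier [A-F 12, A-E 18, B-D 7, D-G 9, F-G 9, C-G 14, E-G 14] → take B-D (7); add D.
Step 4: frontier [A-F 12, A-E 18, C-D 9, D-E 18, F-G 9, C-G 14, E-G 14] → take C-D (9); add C.
Step 5: frontier [A-F 12, A-E 18, C-F 12, D-E 18, F-G 9, E-G 14] → take F-G (9); add F.
Step 6: frontier [A-E 18, D-E 18, E-G 14] → take E-G (14); add E.
MST edges: A-G, B-G, B-D, C-D, F-G, E-G; total weight 6+4+7+9+9+14 = 49.

49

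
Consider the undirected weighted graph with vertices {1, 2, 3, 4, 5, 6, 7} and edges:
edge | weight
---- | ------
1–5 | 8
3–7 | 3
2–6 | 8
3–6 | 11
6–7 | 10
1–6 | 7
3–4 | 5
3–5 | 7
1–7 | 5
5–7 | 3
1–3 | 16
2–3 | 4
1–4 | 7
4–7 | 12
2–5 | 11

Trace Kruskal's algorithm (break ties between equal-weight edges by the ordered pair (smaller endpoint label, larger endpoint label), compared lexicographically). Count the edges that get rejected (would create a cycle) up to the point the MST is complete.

Kruskal: consider edges lightest-first.
3–7 (3): add — endpoints in different components.
5–7 (3): add — endpoints in different components.
2–3 (4): add — endpoints in different components.
1–7 (5): add — endpoints in different components.
3–4 (5): add — endpoints in different components.
1–4 (7): skip — 1 and 4 already connected.
1–6 (7): add — endpoints in different components.
Edges rejected before the tree was complete: 1.

1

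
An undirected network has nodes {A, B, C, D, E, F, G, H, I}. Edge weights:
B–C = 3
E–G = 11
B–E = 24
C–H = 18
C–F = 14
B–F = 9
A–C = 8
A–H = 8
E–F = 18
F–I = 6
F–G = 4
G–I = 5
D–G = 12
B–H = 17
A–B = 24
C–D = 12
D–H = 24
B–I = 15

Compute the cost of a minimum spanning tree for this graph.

60

Kruskal's algorithm — process edges by increasing weight (ties by edge label):
B–C (3): add — endpoints in different components.
F–G (4): add — endpoints in different components.
G–I (5): add — endpoints in different components.
F–I (6): skip — F and I already connected.
A–C (8): add — endpoints in different components.
A–H (8): add — endpoints in different components.
B–F (9): add — endpoints in different components.
E–G (11): add — endpoints in different components.
C–D (12): add — endpoints in different components.
MST edges: B–C, F–G, G–I, A–C, A–H, B–F, E–G, C–D; total weight 3+4+5+8+8+9+11+12 = 60.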